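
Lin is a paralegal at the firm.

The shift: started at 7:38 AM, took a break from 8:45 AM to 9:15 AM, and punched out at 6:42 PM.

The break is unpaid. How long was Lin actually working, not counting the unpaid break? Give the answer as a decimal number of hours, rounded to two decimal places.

The shift: 7:38 AM–6:42 PM = 11 h 4 min; less 30 min break → 10 h 34 min

10.57 hours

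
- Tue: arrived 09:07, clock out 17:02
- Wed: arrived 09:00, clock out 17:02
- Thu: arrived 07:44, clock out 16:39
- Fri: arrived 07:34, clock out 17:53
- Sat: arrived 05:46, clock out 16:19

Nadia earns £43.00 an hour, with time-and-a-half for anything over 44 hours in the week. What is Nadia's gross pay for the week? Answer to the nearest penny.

£2003.80

Tue: 09:07–17:02 = 7 h 55 min
Wed: 09:00–17:02 = 8 h 2 min
Thu: 07:44–16:39 = 8 h 55 min
Fri: 07:34–17:53 = 10 h 19 min
Sat: 05:46–16:19 = 10 h 33 min
Total worked: 45 h 44 min = 2744 min.
Regular 44 h 0 min = 2640 min at £43.00/h; overtime 1 h 44 min = 104 min at £64.50/h.
Pay = (2640 × £43.00 + 104 × £64.50) ÷ 60 = £2003.80.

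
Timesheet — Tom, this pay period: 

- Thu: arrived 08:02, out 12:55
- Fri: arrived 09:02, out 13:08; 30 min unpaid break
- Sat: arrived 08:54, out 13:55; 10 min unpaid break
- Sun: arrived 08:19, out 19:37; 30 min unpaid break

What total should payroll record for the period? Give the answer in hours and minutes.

Thu: 08:02–12:55 = 4 h 53 min
Fri: 09:02–13:08 = 4 h 6 min; less 30 min break → 3 h 36 min
Sat: 08:54–13:55 = 5 h 1 min; less 10 min break → 4 h 51 min
Sun: 08:19–19:37 = 11 h 18 min; less 30 min break → 10 h 48 min
Total: 4 h 53 min + 3 h 36 min + 4 h 51 min + 10 h 48 min = 24 h 8 min.

24 h 8 min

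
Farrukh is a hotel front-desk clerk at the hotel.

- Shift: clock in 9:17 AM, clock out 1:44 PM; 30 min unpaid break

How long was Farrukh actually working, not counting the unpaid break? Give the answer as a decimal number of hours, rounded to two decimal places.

3.95 hours

Shift: 9:17 AM–1:44 PM = 4 h 27 min; less 30 min break → 3 h 57 min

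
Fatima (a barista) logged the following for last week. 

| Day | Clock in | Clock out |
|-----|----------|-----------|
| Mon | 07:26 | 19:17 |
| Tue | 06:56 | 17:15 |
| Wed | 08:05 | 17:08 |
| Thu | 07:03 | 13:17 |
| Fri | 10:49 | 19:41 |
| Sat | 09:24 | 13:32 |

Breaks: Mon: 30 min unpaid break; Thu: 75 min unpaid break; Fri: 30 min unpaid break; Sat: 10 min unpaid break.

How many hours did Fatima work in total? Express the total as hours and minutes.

Mon: 07:26–19:17 = 11 h 51 min; less 30 min break → 11 h 21 min
Tue: 06:56–17:15 = 10 h 19 min
Wed: 08:05–17:08 = 9 h 3 min
Thu: 07:03–13:17 = 6 h 14 min; less 75 min break → 4 h 59 min
Fri: 10:49–19:41 = 8 h 52 min; less 30 min break → 8 h 22 min
Sat: 09:24–13:32 = 4 h 8 min; less 10 min break → 3 h 58 min
Total: 11 h 21 min + 10 h 19 min + 9 h 3 min + 4 h 59 min + 8 h 22 min + 3 h 58 min = 48 h 2 min.

48 h 2 min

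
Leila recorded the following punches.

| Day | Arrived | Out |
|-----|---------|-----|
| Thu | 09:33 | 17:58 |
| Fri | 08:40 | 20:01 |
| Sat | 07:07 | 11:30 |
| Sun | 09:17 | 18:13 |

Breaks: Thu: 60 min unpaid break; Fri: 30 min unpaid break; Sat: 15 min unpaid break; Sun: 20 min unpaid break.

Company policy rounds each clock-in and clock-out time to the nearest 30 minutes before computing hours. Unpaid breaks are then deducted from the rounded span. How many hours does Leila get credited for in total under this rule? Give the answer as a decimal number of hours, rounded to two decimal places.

30.92 hours

Thu: in 09:33→09:30, out 17:58→18:00; 8 h 30 min − 60 min = 7 h 30 min
Fri: in 08:40→08:30, out 20:01→20:00; 11 h 30 min − 30 min = 11 h 0 min
Sat: in 07:07→07:00, out 11:30→11:30; 4 h 30 min − 15 min = 4 h 15 min
Sun: in 09:17→09:30, out 18:13→18:00; 8 h 30 min − 20 min = 8 h 10 min
Total credited: 30 h 55 min.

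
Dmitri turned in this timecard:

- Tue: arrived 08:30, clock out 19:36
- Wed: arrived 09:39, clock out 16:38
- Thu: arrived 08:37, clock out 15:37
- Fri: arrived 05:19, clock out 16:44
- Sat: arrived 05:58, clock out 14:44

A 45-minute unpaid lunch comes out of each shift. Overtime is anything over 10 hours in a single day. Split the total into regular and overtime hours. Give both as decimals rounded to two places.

Tue: 08:30–19:36 = 11 h 6 min; less 45 min break → 10 h 21 min
Wed: 09:39–16:38 = 6 h 59 min; less 45 min break → 6 h 14 min
Thu: 08:37–15:37 = 7 h 0 min; less 45 min break → 6 h 15 min
Fri: 05:19–16:44 = 11 h 25 min; less 45 min break → 10 h 40 min
Sat: 05:58–14:44 = 8 h 46 min; less 45 min break → 8 h 1 min
Tue reg 10 h 0 min / OT 0 h 21 min; Wed reg 6 h 14 min / OT 0 h 0 min; Thu reg 6 h 15 min / OT 0 h 0 min; Fri reg 10 h 0 min / OT 0 h 40 min; Sat reg 8 h 1 min / OT 0 h 0 min.
Totals: regular 40 h 30 min, overtime 1 h 1 min.

Regular 40.50 hours, overtime 1.02 hours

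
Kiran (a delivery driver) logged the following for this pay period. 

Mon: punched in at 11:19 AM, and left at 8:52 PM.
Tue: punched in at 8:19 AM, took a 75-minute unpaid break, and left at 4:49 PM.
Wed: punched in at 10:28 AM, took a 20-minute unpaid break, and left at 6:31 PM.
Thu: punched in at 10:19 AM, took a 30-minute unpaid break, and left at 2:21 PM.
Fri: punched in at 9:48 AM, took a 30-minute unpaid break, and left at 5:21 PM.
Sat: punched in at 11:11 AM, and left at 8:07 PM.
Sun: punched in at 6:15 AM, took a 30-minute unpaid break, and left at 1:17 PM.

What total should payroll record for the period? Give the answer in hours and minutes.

Mon: 11:19 AM–8:52 PM = 9 h 33 min
Tue: 8:19 AM–4:49 PM = 8 h 30 min; less 75 min break → 7 h 15 min
Wed: 10:28 AM–6:31 PM = 8 h 3 min; less 20 min break → 7 h 43 min
Thu: 10:19 AM–2:21 PM = 4 h 2 min; less 30 min break → 3 h 32 min
Fri: 9:48 AM–5:21 PM = 7 h 33 min; less 30 min break → 7 h 3 min
Sat: 11:11 AM–8:07 PM = 8 h 56 min
Sun: 6:15 AM–1:17 PM = 7 h 2 min; less 30 min break → 6 h 32 min
Total: 9 h 33 min + 7 h 15 min + 7 h 43 min + 3 h 32 min + 7 h 3 min + 8 h 56 min + 6 h 32 min = 50 h 34 min.

50 h 34 min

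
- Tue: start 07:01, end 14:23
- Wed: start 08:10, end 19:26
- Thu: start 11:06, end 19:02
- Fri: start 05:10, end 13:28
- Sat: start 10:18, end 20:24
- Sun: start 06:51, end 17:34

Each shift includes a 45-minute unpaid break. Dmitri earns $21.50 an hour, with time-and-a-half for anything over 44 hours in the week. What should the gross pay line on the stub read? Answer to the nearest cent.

$1177.66

Tue: 07:01–14:23 = 7 h 22 min; less 45 min break → 6 h 37 min
Wed: 08:10–19:26 = 11 h 16 min; less 45 min break → 10 h 31 min
Thu: 11:06–19:02 = 7 h 56 min; less 45 min break → 7 h 11 min
Fri: 05:10–13:28 = 8 h 18 min; less 45 min break → 7 h 33 min
Sat: 10:18–20:24 = 10 h 6 min; less 45 min break → 9 h 21 min
Sun: 06:51–17:34 = 10 h 43 min; less 45 min break → 9 h 58 min
Total worked: 51 h 11 min = 3071 min.
Regular 44 h 0 min = 2640 min at $21.50/h; overtime 7 h 11 min = 431 min at $32.25/h.
Pay = (2640 × $21.50 + 431 × $32.25) ÷ 60 = $1177.66.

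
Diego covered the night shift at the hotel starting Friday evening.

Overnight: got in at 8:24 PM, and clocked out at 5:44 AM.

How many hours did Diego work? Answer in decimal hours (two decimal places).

Overnight: 8:24 PM → midnight = 3 h 36 min; midnight → 5:44 AM = 5 h 44 min; span 9 h 20 min

9.33 hours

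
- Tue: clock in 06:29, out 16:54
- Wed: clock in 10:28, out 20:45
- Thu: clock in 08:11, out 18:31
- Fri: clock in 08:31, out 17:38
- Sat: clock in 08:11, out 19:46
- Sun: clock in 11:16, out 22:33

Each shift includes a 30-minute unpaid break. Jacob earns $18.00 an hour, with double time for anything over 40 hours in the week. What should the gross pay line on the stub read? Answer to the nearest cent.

Tue: 06:29–16:54 = 10 h 25 min; less 30 min break → 9 h 55 min
Wed: 10:28–20:45 = 10 h 17 min; less 30 min break → 9 h 47 min
Thu: 08:11–18:31 = 10 h 20 min; less 30 min break → 9 h 50 min
Fri: 08:31–17:38 = 9 h 7 min; less 30 min break → 8 h 37 min
Sat: 08:11–19:46 = 11 h 35 min; less 30 min break → 11 h 5 min
Sun: 11:16–22:33 = 11 h 17 min; less 30 min break → 10 h 47 min
Total worked: 60 h 1 min = 3601 min.
Regular 40 h 0 min = 2400 min at $18.00/h; overtime 20 h 1 min = 1201 min at $36.00/h.
Pay = (2400 × $18.00 + 1201 × $36.00) ÷ 60 = $1440.60.

$1440.60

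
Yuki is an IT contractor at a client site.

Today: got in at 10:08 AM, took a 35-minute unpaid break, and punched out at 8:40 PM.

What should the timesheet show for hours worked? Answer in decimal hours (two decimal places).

Today: 10:08 AM–8:40 PM = 10 h 32 min; less 35 min break → 9 h 57 min

9.95 hours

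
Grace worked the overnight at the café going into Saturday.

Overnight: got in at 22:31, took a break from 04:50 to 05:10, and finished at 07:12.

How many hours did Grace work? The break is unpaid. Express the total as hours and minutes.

8 h 21 min

Overnight: 22:31 → midnight = 1 h 29 min; midnight → 07:12 = 7 h 12 min; span 8 h 41 min; less 20 min break → 8 h 21 min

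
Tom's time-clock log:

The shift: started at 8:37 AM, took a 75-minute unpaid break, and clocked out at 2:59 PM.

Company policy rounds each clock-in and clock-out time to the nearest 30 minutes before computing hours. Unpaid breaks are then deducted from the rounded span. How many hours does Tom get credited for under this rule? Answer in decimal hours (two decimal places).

The shift: in 8:37 AM→8:30 AM, out 2:59 PM→3:00 PM; 6 h 30 min − 75 min = 5 h 15 min

5.25 hours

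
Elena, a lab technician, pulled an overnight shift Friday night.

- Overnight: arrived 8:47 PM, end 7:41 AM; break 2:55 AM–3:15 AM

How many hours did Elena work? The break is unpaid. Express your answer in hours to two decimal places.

10.57 hours

Overnight: 8:47 PM → midnight = 3 h 13 min; midnight → 7:41 AM = 7 h 41 min; span 10 h 54 min; less 20 min break → 10 h 34 min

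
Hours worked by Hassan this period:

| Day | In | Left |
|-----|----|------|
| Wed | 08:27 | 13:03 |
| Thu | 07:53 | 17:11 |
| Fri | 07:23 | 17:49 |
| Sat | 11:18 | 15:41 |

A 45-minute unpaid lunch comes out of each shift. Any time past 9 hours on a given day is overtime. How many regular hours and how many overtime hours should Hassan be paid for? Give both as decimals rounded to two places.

Regular 25.03 hours, overtime 0.68 hours

Wed: 08:27–13:03 = 4 h 36 min; less 45 min break → 3 h 51 min
Thu: 07:53–17:11 = 9 h 18 min; less 45 min break → 8 h 33 min
Fri: 07:23–17:49 = 10 h 26 min; less 45 min break → 9 h 41 min
Sat: 11:18–15:41 = 4 h 23 min; less 45 min break → 3 h 38 min
Wed reg 3 h 51 min / OT 0 h 0 min; Thu reg 8 h 33 min / OT 0 h 0 min; Fri reg 9 h 0 min / OT 0 h 41 min; Sat reg 3 h 38 min / OT 0 h 0 min.
Totals: regular 25 h 2 min, overtime 0 h 41 min.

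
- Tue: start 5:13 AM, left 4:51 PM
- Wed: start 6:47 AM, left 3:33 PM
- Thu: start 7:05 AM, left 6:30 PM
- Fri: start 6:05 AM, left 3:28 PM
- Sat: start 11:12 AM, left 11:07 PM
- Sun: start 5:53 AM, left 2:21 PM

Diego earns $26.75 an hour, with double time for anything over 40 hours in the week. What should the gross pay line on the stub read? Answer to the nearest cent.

Tue: 5:13 AM–4:51 PM = 11 h 38 min
Wed: 6:47 AM–3:33 PM = 8 h 46 min
Thu: 7:05 AM–6:30 PM = 11 h 25 min
Fri: 6:05 AM–3:28 PM = 9 h 23 min
Sat: 11:12 AM–11:07 PM = 11 h 55 min
Sun: 5:53 AM–2:21 PM = 8 h 28 min
Total worked: 61 h 35 min = 3695 min.
Regular 40 h 0 min = 2400 min at $26.75/h; overtime 21 h 35 min = 1295 min at $53.50/h.
Pay = (2400 × $26.75 + 1295 × $53.50) ÷ 60 = $2224.71.

$2224.71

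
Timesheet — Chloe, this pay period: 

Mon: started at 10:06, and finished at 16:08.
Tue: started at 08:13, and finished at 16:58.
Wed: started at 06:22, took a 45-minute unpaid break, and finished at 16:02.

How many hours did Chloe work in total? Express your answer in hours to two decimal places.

Mon: 10:06–16:08 = 6 h 2 min
Tue: 08:13–16:58 = 8 h 45 min
Wed: 06:22–16:02 = 9 h 40 min; less 45 min break → 8 h 55 min
Total: 6 h 2 min + 8 h 45 min + 8 h 55 min = 23 h 42 min.

23.70 hours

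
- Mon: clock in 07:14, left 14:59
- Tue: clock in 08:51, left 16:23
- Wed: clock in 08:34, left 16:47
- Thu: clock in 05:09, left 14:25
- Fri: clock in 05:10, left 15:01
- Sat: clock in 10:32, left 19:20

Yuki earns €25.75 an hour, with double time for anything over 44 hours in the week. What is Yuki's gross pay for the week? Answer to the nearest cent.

€1514.96

Mon: 07:14–14:59 = 7 h 45 min
Tue: 08:51–16:23 = 7 h 32 min
Wed: 08:34–16:47 = 8 h 13 min
Thu: 05:09–14:25 = 9 h 16 min
Fri: 05:10–15:01 = 9 h 51 min
Sat: 10:32–19:20 = 8 h 48 min
Total worked: 51 h 25 min = 3085 min.
Regular 44 h 0 min = 2640 min at €25.75/h; overtime 7 h 25 min = 445 min at €51.50/h.
Pay = (2640 × €25.75 + 445 × €51.50) ÷ 60 = €1514.96.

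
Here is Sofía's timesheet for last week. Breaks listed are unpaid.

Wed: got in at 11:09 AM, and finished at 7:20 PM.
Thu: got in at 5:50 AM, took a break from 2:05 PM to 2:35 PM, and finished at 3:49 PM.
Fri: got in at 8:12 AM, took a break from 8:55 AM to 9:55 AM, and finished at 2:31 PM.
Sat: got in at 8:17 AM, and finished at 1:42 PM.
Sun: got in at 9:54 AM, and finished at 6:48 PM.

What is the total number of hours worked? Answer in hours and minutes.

37 h 18 min

Wed: 11:09 AM–7:20 PM = 8 h 11 min
Thu: 5:50 AM–3:49 PM = 9 h 59 min; less 30 min break → 9 h 29 min
Fri: 8:12 AM–2:31 PM = 6 h 19 min; less 60 min break → 5 h 19 min
Sat: 8:17 AM–1:42 PM = 5 h 25 min
Sun: 9:54 AM–6:48 PM = 8 h 54 min
Total: 8 h 11 min + 9 h 29 min + 5 h 19 min + 5 h 25 min + 8 h 54 min = 37 h 18 min.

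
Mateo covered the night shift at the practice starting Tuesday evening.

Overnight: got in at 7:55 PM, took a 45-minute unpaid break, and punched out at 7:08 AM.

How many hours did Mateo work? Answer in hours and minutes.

Overnight: 7:55 PM → midnight = 4 h 5 min; midnight → 7:08 AM = 7 h 8 min; span 11 h 13 min; less 45 min break → 10 h 28 min

10 h 28 min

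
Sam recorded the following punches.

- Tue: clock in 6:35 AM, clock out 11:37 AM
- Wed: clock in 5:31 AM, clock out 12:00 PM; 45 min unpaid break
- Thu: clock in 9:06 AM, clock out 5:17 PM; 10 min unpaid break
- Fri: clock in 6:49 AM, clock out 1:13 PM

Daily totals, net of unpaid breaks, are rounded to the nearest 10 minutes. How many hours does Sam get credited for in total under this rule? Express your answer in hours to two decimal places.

25.00 hours

Tue: 6:35 AM–11:37 AM = 5 h 2 min → rounds to 5 h 0 min
Wed: 5:31 AM–12:00 PM = 6 h 29 min − 45 min = 5 h 44 min → rounds to 5 h 40 min
Thu: 9:06 AM–5:17 PM = 8 h 11 min − 10 min = 8 h 1 min → rounds to 8 h 0 min
Fri: 6:49 AM–1:13 PM = 6 h 24 min → rounds to 6 h 20 min
Total credited: 25 h 0 min.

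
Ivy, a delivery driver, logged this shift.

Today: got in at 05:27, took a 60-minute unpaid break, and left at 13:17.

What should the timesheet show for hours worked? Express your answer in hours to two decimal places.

6.83 hours

Today: 05:27–13:17 = 7 h 50 min; less 60 min break → 6 h 50 min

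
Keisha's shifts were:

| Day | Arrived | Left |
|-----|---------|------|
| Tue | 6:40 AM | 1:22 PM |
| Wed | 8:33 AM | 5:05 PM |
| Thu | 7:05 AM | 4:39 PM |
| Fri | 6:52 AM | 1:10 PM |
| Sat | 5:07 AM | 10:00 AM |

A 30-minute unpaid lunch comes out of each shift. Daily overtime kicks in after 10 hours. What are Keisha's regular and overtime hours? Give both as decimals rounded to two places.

Tue: 6:40 AM–1:22 PM = 6 h 42 min; less 30 min break → 6 h 12 min
Wed: 8:33 AM–5:05 PM = 8 h 32 min; less 30 min break → 8 h 2 min
Thu: 7:05 AM–4:39 PM = 9 h 34 min; less 30 min break → 9 h 4 min
Fri: 6:52 AM–1:10 PM = 6 h 18 min; less 30 min break → 5 h 48 min
Sat: 5:07 AM–10:00 AM = 4 h 53 min; less 30 min break → 4 h 23 min
Tue reg 6 h 12 min / OT 0 h 0 min; Wed reg 8 h 2 min / OT 0 h 0 min; Thu reg 9 h 4 min / OT 0 h 0 min; Fri reg 5 h 48 min / OT 0 h 0 min; Sat reg 4 h 23 min / OT 0 h 0 min.
Totals: regular 33 h 29 min, overtime 0 h 0 min.

Regular 33.48 hours, overtime 0.00 hours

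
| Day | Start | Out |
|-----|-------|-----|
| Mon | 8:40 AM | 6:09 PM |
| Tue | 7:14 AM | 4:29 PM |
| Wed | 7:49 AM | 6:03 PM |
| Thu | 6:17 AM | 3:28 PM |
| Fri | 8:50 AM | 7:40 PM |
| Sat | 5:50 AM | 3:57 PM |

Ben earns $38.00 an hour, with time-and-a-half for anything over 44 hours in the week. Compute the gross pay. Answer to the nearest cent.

$2532.70

Mon: 8:40 AM–6:09 PM = 9 h 29 min
Tue: 7:14 AM–4:29 PM = 9 h 15 min
Wed: 7:49 AM–6:03 PM = 10 h 14 min
Thu: 6:17 AM–3:28 PM = 9 h 11 min
Fri: 8:50 AM–7:40 PM = 10 h 50 min
Sat: 5:50 AM–3:57 PM = 10 h 7 min
Total worked: 59 h 6 min = 3546 min.
Regular 44 h 0 min = 2640 min at $38.00/h; overtime 15 h 6 min = 906 min at $57.00/h.
Pay = (2640 × $38.00 + 906 × $57.00) ÷ 60 = $2532.70.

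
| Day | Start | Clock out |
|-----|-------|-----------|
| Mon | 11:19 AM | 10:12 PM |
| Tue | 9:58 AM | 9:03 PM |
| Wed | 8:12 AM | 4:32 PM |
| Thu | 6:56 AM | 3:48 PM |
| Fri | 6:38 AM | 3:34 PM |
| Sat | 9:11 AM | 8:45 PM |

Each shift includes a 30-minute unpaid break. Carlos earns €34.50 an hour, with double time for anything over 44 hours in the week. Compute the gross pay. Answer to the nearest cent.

€2392.00

Mon: 11:19 AM–10:12 PM = 10 h 53 min; less 30 min break → 10 h 23 min
Tue: 9:58 AM–9:03 PM = 11 h 5 min; less 30 min break → 10 h 35 min
Wed: 8:12 AM–4:32 PM = 8 h 20 min; less 30 min break → 7 h 50 min
Thu: 6:56 AM–3:48 PM = 8 h 52 min; less 30 min break → 8 h 22 min
Fri: 6:38 AM–3:34 PM = 8 h 56 min; less 30 min break → 8 h 26 min
Sat: 9:11 AM–8:45 PM = 11 h 34 min; less 30 min break → 11 h 4 min
Total worked: 56 h 40 min = 3400 min.
Regular 44 h 0 min = 2640 min at €34.50/h; overtime 12 h 40 min = 760 min at €69.00/h.
Pay = (2640 × €34.50 + 760 × €69.00) ÷ 60 = €2392.00.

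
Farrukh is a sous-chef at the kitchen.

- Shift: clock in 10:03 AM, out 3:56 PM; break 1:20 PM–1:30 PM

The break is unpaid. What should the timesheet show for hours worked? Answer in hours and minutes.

5 h 43 min

Shift: 10:03 AM–3:56 PM = 5 h 53 min; less 10 min break → 5 h 43 min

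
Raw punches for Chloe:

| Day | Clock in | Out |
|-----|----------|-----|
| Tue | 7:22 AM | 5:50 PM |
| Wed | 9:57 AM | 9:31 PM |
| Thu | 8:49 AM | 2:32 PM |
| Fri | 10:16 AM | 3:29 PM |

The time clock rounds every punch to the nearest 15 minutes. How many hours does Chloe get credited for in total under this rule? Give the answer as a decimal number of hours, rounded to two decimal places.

33.00 hours

Tue: in 7:22 AM→7:15 AM, out 5:50 PM→5:45 PM; 10 h 30 min
Wed: in 9:57 AM→10:00 AM, out 9:31 PM→9:30 PM; 11 h 30 min
Thu: in 8:49 AM→8:45 AM, out 2:32 PM→2:30 PM; 5 h 45 min
Fri: in 10:16 AM→10:15 AM, out 3:29 PM→3:30 PM; 5 h 15 min
Total credited: 33 h 0 min.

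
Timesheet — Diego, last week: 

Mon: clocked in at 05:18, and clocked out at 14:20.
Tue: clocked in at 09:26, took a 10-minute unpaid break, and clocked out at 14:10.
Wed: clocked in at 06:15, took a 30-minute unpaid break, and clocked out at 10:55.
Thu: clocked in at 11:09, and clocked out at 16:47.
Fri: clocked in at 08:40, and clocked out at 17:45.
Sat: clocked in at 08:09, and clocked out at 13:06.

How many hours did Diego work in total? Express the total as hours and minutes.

Mon: 05:18–14:20 = 9 h 2 min
Tue: 09:26–14:10 = 4 h 44 min; less 10 min break → 4 h 34 min
Wed: 06:15–10:55 = 4 h 40 min; less 30 min break → 4 h 10 min
Thu: 11:09–16:47 = 5 h 38 min
Fri: 08:40–17:45 = 9 h 5 min
Sat: 08:09–13:06 = 4 h 57 min
Total: 9 h 2 min + 4 h 34 min + 4 h 10 min + 5 h 38 min + 9 h 5 min + 4 h 57 min = 37 h 26 min.

37 h 26 min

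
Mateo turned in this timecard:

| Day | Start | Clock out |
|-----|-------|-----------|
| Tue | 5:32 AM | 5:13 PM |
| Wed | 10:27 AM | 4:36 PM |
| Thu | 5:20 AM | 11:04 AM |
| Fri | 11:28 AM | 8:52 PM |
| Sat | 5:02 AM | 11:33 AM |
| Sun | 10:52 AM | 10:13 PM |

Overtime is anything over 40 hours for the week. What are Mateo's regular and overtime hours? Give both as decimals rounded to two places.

Regular 40.00 hours, overtime 10.83 hours

Tue: 5:32 AM–5:13 PM = 11 h 41 min
Wed: 10:27 AM–4:36 PM = 6 h 9 min
Thu: 5:20 AM–11:04 AM = 5 h 44 min
Fri: 11:28 AM–8:52 PM = 9 h 24 min
Sat: 5:02 AM–11:33 AM = 6 h 31 min
Sun: 10:52 AM–10:13 PM = 11 h 21 min
Total worked: 50 h 50 min = 50.83 h.
Threshold 40 h → overtime 10 h 50 min, regular 40 h 0 min.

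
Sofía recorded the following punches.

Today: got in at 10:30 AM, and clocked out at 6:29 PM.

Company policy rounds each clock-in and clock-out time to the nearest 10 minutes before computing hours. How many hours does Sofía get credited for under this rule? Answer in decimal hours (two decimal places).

Today: in 10:30 AM→10:30 AM, out 6:29 PM→6:30 PM; 8 h 0 min

8.00 hours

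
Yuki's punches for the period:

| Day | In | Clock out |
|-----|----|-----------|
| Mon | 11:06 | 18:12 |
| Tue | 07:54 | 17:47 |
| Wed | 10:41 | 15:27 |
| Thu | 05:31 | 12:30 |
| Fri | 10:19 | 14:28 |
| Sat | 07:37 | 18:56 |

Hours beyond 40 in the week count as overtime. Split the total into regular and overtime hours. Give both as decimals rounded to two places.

Regular 40.00 hours, overtime 4.20 hours

Mon: 11:06–18:12 = 7 h 6 min
Tue: 07:54–17:47 = 9 h 53 min
Wed: 10:41–15:27 = 4 h 46 min
Thu: 05:31–12:30 = 6 h 59 min
Fri: 10:19–14:28 = 4 h 9 min
Sat: 07:37–18:56 = 11 h 19 min
Total worked: 44 h 12 min = 44.20 h.
Threshold 40 h → overtime 4 h 12 min, regular 40 h 0 min.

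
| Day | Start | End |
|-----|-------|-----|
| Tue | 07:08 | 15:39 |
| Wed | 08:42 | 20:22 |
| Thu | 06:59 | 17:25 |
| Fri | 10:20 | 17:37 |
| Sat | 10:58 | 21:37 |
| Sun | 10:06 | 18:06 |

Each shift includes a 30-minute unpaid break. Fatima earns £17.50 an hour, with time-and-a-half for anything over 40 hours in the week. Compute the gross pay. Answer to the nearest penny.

Tue: 07:08–15:39 = 8 h 31 min; less 30 min break → 8 h 1 min
Wed: 08:42–20:22 = 11 h 40 min; less 30 min break → 11 h 10 min
Thu: 06:59–17:25 = 10 h 26 min; less 30 min break → 9 h 56 min
Fri: 10:20–17:37 = 7 h 17 min; less 30 min break → 6 h 47 min
Sat: 10:58–21:37 = 10 h 39 min; less 30 min break → 10 h 9 min
Sun: 10:06–18:06 = 8 h 0 min; less 30 min break → 7 h 30 min
Total worked: 53 h 33 min = 3213 min.
Regular 40 h 0 min = 2400 min at £17.50/h; overtime 13 h 33 min = 813 min at £26.25/h.
Pay = (2400 × £17.50 + 813 × £26.25) ÷ 60 = £1055.69.

£1055.69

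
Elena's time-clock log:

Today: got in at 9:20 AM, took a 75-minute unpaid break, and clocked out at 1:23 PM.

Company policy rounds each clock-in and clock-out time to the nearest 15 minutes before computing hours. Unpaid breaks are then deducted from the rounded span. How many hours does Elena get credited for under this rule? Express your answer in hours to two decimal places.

Today: in 9:20 AM→9:15 AM, out 1:23 PM→1:30 PM; 4 h 15 min − 75 min = 3 h 0 min

3.00 hours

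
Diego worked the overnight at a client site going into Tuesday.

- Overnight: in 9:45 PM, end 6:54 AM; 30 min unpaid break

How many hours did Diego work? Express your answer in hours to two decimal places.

8.65 hours

Overnight: 9:45 PM → midnight = 2 h 15 min; midnight → 6:54 AM = 6 h 54 min; span 9 h 9 min; less 30 min break → 8 h 39 min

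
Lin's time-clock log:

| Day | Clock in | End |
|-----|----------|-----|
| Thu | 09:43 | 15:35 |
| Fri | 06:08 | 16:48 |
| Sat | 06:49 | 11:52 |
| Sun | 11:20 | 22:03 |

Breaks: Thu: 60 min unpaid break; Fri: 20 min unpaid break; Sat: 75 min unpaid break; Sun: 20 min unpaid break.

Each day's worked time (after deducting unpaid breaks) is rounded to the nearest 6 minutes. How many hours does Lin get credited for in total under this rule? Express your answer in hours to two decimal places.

29.40 hours

Thu: 09:43–15:35 = 5 h 52 min − 60 min = 4 h 52 min → rounds to 4 h 54 min
Fri: 06:08–16:48 = 10 h 40 min − 20 min = 10 h 20 min → rounds to 10 h 18 min
Sat: 06:49–11:52 = 5 h 3 min − 75 min = 3 h 48 min → rounds to 3 h 48 min
Sun: 11:20–22:03 = 10 h 43 min − 20 min = 10 h 23 min → rounds to 10 h 24 min
Total credited: 29 h 24 min.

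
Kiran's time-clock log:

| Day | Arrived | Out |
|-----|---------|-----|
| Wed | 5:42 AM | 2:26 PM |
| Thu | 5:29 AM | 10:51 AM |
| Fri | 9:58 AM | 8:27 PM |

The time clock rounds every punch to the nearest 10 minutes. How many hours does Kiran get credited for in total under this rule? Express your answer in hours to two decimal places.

Wed: in 5:42 AM→5:40 AM, out 2:26 PM→2:30 PM; 8 h 50 min
Thu: in 5:29 AM→5:30 AM, out 10:51 AM→10:50 AM; 5 h 20 min
Fri: in 9:58 AM→10:00 AM, out 8:27 PM→8:30 PM; 10 h 30 min
Total credited: 24 h 40 min.

24.67 hours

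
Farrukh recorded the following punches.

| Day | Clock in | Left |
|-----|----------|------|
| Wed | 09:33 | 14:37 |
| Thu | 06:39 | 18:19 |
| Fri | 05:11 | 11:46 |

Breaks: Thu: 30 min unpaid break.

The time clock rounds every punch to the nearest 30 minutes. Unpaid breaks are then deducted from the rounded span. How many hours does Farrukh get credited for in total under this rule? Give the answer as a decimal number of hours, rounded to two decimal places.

23.50 hours

Wed: in 09:33→09:30, out 14:37→14:30; 5 h 0 min
Thu: in 06:39→06:30, out 18:19→18:30; 12 h 0 min − 30 min = 11 h 30 min
Fri: in 05:11→05:00, out 11:46→12:00; 7 h 0 min
Total credited: 23 h 30 min.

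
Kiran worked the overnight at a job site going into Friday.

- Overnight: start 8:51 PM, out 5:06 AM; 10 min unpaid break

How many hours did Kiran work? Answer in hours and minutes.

8 h 5 min

Overnight: 8:51 PM → midnight = 3 h 9 min; midnight → 5:06 AM = 5 h 6 min; span 8 h 15 min; less 10 min break → 8 h 5 min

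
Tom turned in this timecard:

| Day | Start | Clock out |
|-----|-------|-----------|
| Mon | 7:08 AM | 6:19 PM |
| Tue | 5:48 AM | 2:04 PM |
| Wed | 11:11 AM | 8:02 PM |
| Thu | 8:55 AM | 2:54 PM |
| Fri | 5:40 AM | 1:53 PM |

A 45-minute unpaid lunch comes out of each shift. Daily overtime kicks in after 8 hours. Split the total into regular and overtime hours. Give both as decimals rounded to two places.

Mon: 7:08 AM–6:19 PM = 11 h 11 min; less 45 min break → 10 h 26 min
Tue: 5:48 AM–2:04 PM = 8 h 16 min; less 45 min break → 7 h 31 min
Wed: 11:11 AM–8:02 PM = 8 h 51 min; less 45 min break → 8 h 6 min
Thu: 8:55 AM–2:54 PM = 5 h 59 min; less 45 min break → 5 h 14 min
Fri: 5:40 AM–1:53 PM = 8 h 13 min; less 45 min break → 7 h 28 min
Mon reg 8 h 0 min / OT 2 h 26 min; Tue reg 7 h 31 min / OT 0 h 0 min; Wed reg 8 h 0 min / OT 0 h 6 min; Thu reg 5 h 14 min / OT 0 h 0 min; Fri reg 7 h 28 min / OT 0 h 0 min.
Totals: regular 36 h 13 min, overtime 2 h 32 min.

Regular 36.22 hours, overtime 2.53 hours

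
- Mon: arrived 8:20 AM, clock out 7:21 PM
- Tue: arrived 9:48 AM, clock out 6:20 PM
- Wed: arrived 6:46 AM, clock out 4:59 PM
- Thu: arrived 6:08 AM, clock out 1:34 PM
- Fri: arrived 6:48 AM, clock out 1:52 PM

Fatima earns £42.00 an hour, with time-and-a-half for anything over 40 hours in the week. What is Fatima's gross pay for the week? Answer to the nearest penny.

£1948.80

Mon: 8:20 AM–7:21 PM = 11 h 1 min
Tue: 9:48 AM–6:20 PM = 8 h 32 min
Wed: 6:46 AM–4:59 PM = 10 h 13 min
Thu: 6:08 AM–1:34 PM = 7 h 26 min
Fri: 6:48 AM–1:52 PM = 7 h 4 min
Total worked: 44 h 16 min = 2656 min.
Regular 40 h 0 min = 2400 min at £42.00/h; overtime 4 h 16 min = 256 min at £63.00/h.
Pay = (2400 × £42.00 + 256 × £63.00) ÷ 60 = £1948.80.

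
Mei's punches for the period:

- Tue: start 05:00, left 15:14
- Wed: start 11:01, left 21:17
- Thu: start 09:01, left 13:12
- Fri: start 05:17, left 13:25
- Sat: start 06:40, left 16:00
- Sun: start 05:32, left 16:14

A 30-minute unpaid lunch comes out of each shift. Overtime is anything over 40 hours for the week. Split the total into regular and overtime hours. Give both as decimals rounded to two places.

Tue: 05:00–15:14 = 10 h 14 min; less 30 min break → 9 h 44 min
Wed: 11:01–21:17 = 10 h 16 min; less 30 min break → 9 h 46 min
Thu: 09:01–13:12 = 4 h 11 min; less 30 min break → 3 h 41 min
Fri: 05:17–13:25 = 8 h 8 min; less 30 min break → 7 h 38 min
Sat: 06:40–16:00 = 9 h 20 min; less 30 min break → 8 h 50 min
Sun: 05:32–16:14 = 10 h 42 min; less 30 min break → 10 h 12 min
Total worked: 49 h 51 min = 49.85 h.
Threshold 40 h → overtime 9 h 51 min, regular 40 h 0 min.

Regular 40.00 hours, overtime 9.85 hours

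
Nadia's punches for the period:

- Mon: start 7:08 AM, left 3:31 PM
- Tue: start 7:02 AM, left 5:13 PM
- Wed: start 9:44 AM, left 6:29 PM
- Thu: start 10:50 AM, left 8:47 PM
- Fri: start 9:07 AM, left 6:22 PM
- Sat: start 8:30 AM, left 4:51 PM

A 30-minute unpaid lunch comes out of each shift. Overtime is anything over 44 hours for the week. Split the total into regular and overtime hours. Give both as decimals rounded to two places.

Regular 44.00 hours, overtime 7.87 hours

Mon: 7:08 AM–3:31 PM = 8 h 23 min; less 30 min break → 7 h 53 min
Tue: 7:02 AM–5:13 PM = 10 h 11 min; less 30 min break → 9 h 41 min
Wed: 9:44 AM–6:29 PM = 8 h 45 min; less 30 min break → 8 h 15 min
Thu: 10:50 AM–8:47 PM = 9 h 57 min; less 30 min break → 9 h 27 min
Fri: 9:07 AM–6:22 PM = 9 h 15 min; less 30 min break → 8 h 45 min
Sat: 8:30 AM–4:51 PM = 8 h 21 min; less 30 min break → 7 h 51 min
Total worked: 51 h 52 min = 51.87 h.
Threshold 44 h → overtime 7 h 52 min, regular 44 h 0 min.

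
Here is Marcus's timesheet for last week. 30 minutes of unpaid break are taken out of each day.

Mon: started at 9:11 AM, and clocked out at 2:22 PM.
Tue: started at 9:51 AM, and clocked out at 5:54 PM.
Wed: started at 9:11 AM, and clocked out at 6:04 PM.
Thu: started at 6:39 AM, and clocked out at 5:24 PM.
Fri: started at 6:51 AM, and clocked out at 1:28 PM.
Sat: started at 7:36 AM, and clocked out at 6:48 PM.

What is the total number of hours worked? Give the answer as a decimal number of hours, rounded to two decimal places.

Mon: 9:11 AM–2:22 PM = 5 h 11 min; less 30 min break → 4 h 41 min
Tue: 9:51 AM–5:54 PM = 8 h 3 min; less 30 min break → 7 h 33 min
Wed: 9:11 AM–6:04 PM = 8 h 53 min; less 30 min break → 8 h 23 min
Thu: 6:39 AM–5:24 PM = 10 h 45 min; less 30 min break → 10 h 15 min
Fri: 6:51 AM–1:28 PM = 6 h 37 min; less 30 min break → 6 h 7 min
Sat: 7:36 AM–6:48 PM = 11 h 12 min; less 30 min break → 10 h 42 min
Total: 4 h 41 min + 7 h 33 min + 8 h 23 min + 10 h 15 min + 6 h 7 min + 10 h 42 min = 47 h 41 min.

47.68 hours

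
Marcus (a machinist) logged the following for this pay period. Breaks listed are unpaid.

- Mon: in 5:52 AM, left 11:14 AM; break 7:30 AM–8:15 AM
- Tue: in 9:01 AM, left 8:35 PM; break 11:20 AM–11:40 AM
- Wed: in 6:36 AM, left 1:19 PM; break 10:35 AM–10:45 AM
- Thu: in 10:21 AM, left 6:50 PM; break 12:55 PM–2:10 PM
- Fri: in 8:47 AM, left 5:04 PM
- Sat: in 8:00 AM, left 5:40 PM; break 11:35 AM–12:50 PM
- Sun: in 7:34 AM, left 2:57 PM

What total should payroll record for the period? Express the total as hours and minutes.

Mon: 5:52 AM–11:14 AM = 5 h 22 min; less 45 min break → 4 h 37 min
Tue: 9:01 AM–8:35 PM = 11 h 34 min; less 20 min break → 11 h 14 min
Wed: 6:36 AM–1:19 PM = 6 h 43 min; less 10 min break → 6 h 33 min
Thu: 10:21 AM–6:50 PM = 8 h 29 min; less 75 min break → 7 h 14 min
Fri: 8:47 AM–5:04 PM = 8 h 17 min
Sat: 8:00 AM–5:40 PM = 9 h 40 min; less 75 min break → 8 h 25 min
Sun: 7:34 AM–2:57 PM = 7 h 23 min
Total: 4 h 37 min + 11 h 14 min + 6 h 33 min + 7 h 14 min + 8 h 17 min + 8 h 25 min + 7 h 23 min = 53 h 43 min.

53 h 43 min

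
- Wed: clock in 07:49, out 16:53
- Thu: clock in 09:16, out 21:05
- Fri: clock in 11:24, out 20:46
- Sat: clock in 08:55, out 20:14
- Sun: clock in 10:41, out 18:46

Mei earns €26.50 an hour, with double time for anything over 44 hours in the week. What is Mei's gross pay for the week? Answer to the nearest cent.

€1465.45

Wed: 07:49–16:53 = 9 h 4 min
Thu: 09:16–21:05 = 11 h 49 min
Fri: 11:24–20:46 = 9 h 22 min
Sat: 08:55–20:14 = 11 h 19 min
Sun: 10:41–18:46 = 8 h 5 min
Total worked: 49 h 39 min = 2979 min.
Regular 44 h 0 min = 2640 min at €26.50/h; overtime 5 h 39 min = 339 min at €53.00/h.
Pay = (2640 × €26.50 + 339 × €53.00) ÷ 60 = €1465.45.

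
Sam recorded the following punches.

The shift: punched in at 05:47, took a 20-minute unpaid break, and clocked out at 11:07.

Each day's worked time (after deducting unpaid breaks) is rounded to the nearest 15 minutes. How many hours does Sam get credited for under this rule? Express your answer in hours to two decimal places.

5.00 hours

The shift: 05:47–11:07 = 5 h 20 min − 20 min = 5 h 0 min → rounds to 5 h 0 min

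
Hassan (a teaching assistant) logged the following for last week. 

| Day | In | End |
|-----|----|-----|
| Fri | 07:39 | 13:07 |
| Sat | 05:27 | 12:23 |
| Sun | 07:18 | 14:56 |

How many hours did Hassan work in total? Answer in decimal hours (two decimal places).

20.03 hours

Fri: 07:39–13:07 = 5 h 28 min
Sat: 05:27–12:23 = 6 h 56 min
Sun: 07:18–14:56 = 7 h 38 min
Total: 5 h 28 min + 6 h 56 min + 7 h 38 min = 20 h 2 min.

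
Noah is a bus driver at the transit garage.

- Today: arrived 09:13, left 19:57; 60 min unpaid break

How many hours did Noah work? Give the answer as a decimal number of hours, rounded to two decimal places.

Today: 09:13–19:57 = 10 h 44 min; less 60 min break → 9 h 44 min

9.73 hours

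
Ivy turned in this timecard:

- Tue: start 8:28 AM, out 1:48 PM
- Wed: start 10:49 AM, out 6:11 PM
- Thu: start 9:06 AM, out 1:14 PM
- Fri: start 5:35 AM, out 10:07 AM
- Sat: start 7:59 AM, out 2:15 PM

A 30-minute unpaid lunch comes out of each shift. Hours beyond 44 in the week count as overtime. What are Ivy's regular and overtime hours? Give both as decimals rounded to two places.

Tue: 8:28 AM–1:48 PM = 5 h 20 min; less 30 min break → 4 h 50 min
Wed: 10:49 AM–6:11 PM = 7 h 22 min; less 30 min break → 6 h 52 min
Thu: 9:06 AM–1:14 PM = 4 h 8 min; less 30 min break → 3 h 38 min
Fri: 5:35 AM–10:07 AM = 4 h 32 min; less 30 min break → 4 h 2 min
Sat: 7:59 AM–2:15 PM = 6 h 16 min; less 30 min break → 5 h 46 min
Total worked: 25 h 8 min = 25.13 h.
Threshold 44 h → overtime 0 h 0 min, regular 25 h 8 min.

Regular 25.13 hours, overtime 0.00 hours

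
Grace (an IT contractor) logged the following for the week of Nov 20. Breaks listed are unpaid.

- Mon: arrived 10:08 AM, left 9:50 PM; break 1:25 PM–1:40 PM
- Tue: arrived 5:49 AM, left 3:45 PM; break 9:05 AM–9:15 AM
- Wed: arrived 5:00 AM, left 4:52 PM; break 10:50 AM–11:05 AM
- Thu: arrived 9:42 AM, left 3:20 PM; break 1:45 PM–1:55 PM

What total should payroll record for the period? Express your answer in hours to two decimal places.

Mon: 10:08 AM–9:50 PM = 11 h 42 min; less 15 min break → 11 h 27 min
Tue: 5:49 AM–3:45 PM = 9 h 56 min; less 10 min break → 9 h 46 min
Wed: 5:00 AM–4:52 PM = 11 h 52 min; less 15 min break → 11 h 37 min
Thu: 9:42 AM–3:20 PM = 5 h 38 min; less 10 min break → 5 h 28 min
Total: 11 h 27 min + 9 h 46 min + 11 h 37 min + 5 h 28 min = 38 h 18 min.

38.30 hours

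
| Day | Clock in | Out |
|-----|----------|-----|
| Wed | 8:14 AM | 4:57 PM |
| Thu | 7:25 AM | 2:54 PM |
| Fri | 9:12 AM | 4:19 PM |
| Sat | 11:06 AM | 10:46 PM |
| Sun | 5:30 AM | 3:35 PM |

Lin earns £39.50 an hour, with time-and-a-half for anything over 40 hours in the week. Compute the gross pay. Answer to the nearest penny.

Wed: 8:14 AM–4:57 PM = 8 h 43 min
Thu: 7:25 AM–2:54 PM = 7 h 29 min
Fri: 9:12 AM–4:19 PM = 7 h 7 min
Sat: 11:06 AM–10:46 PM = 11 h 40 min
Sun: 5:30 AM–3:35 PM = 10 h 5 min
Total worked: 45 h 4 min = 2704 min.
Regular 40 h 0 min = 2400 min at £39.50/h; overtime 5 h 4 min = 304 min at £59.25/h.
Pay = (2400 × £39.50 + 304 × £59.25) ÷ 60 = £1880.20.

£1880.20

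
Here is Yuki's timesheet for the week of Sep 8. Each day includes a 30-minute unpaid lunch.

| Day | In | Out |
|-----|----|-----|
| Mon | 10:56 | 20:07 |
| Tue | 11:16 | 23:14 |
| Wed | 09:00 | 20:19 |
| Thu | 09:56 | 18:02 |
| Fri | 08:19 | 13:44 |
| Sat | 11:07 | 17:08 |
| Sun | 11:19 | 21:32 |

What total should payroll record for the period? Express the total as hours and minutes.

Mon: 10:56–20:07 = 9 h 11 min; less 30 min break → 8 h 41 min
Tue: 11:16–23:14 = 11 h 58 min; less 30 min break → 11 h 28 min
Wed: 09:00–20:19 = 11 h 19 min; less 30 min break → 10 h 49 min
Thu: 09:56–18:02 = 8 h 6 min; less 30 min break → 7 h 36 min
Fri: 08:19–13:44 = 5 h 25 min; less 30 min break → 4 h 55 min
Sat: 11:07–17:08 = 6 h 1 min; less 30 min break → 5 h 31 min
Sun: 11:19–21:32 = 10 h 13 min; less 30 min break → 9 h 43 min
Total: 8 h 41 min + 11 h 28 min + 10 h 49 min + 7 h 36 min + 4 h 55 min + 5 h 31 min + 9 h 43 min = 58 h 43 min.

58 h 43 min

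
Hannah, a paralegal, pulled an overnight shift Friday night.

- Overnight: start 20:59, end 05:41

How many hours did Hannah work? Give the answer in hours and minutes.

8 h 42 min

Overnight: 20:59 → midnight = 3 h 1 min; midnight → 05:41 = 5 h 41 min; span 8 h 42 min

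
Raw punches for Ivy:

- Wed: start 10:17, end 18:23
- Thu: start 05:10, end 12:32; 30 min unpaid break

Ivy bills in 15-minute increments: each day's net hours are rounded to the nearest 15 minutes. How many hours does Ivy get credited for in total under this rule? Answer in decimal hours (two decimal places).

14.75 hours

Wed: 10:17–18:23 = 8 h 6 min → rounds to 8 h 0 min
Thu: 05:10–12:32 = 7 h 22 min − 30 min = 6 h 52 min → rounds to 6 h 45 min
Total credited: 14 h 45 min.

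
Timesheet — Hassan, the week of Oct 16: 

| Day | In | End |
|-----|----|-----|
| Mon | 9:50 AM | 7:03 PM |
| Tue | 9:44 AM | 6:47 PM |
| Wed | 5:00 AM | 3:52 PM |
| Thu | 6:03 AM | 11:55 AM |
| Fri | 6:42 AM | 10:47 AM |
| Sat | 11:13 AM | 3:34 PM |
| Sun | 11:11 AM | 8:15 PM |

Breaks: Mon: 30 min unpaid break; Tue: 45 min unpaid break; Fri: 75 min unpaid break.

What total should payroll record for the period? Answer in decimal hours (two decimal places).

50.00 hours

Mon: 9:50 AM–7:03 PM = 9 h 13 min; less 30 min break → 8 h 43 min
Tue: 9:44 AM–6:47 PM = 9 h 3 min; less 45 min break → 8 h 18 min
Wed: 5:00 AM–3:52 PM = 10 h 52 min
Thu: 6:03 AM–11:55 AM = 5 h 52 min
Fri: 6:42 AM–10:47 AM = 4 h 5 min; less 75 min break → 2 h 50 min
Sat: 11:13 AM–3:34 PM = 4 h 21 min
Sun: 11:11 AM–8:15 PM = 9 h 4 min
Total: 8 h 43 min + 8 h 18 min + 10 h 52 min + 5 h 52 min + 2 h 50 min + 4 h 21 min + 9 h 4 min = 50 h 0 min.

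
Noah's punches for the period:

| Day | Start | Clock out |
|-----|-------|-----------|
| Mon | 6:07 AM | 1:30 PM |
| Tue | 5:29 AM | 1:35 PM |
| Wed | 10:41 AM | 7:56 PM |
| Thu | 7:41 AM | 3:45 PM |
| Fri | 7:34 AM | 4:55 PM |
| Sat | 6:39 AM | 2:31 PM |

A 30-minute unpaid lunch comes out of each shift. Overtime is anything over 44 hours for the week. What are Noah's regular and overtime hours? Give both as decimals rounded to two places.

Regular 44.00 hours, overtime 3.02 hours

Mon: 6:07 AM–1:30 PM = 7 h 23 min; less 30 min break → 6 h 53 min
Tue: 5:29 AM–1:35 PM = 8 h 6 min; less 30 min break → 7 h 36 min
Wed: 10:41 AM–7:56 PM = 9 h 15 min; less 30 min break → 8 h 45 min
Thu: 7:41 AM–3:45 PM = 8 h 4 min; less 30 min break → 7 h 34 min
Fri: 7:34 AM–4:55 PM = 9 h 21 min; less 30 min break → 8 h 51 min
Sat: 6:39 AM–2:31 PM = 7 h 52 min; less 30 min break → 7 h 22 min
Total worked: 47 h 1 min = 47.02 h.
Threshold 44 h → overtime 3 h 1 min, regular 44 h 0 min.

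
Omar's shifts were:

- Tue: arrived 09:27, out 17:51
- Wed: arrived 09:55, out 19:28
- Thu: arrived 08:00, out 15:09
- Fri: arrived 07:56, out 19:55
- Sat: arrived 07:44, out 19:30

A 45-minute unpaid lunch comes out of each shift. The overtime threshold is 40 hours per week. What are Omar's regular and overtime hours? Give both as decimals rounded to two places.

Tue: 09:27–17:51 = 8 h 24 min; less 45 min break → 7 h 39 min
Wed: 09:55–19:28 = 9 h 33 min; less 45 min break → 8 h 48 min
Thu: 08:00–15:09 = 7 h 9 min; less 45 min break → 6 h 24 min
Fri: 07:56–19:55 = 11 h 59 min; less 45 min break → 11 h 14 min
Sat: 07:44–19:30 = 11 h 46 min; less 45 min break → 11 h 1 min
Total worked: 45 h 6 min = 45.10 h.
Threshold 40 h → overtime 5 h 6 min, regular 40 h 0 min.

Regular 40.00 hours, overtime 5.10 hours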